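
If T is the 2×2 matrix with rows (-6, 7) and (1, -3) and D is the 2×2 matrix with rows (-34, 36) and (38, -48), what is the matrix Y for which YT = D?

Y = [[6, 2], [-6, 2]]

Since T sits to the right of Y, Y = DT⁻¹.
det T = 11; the adjugate gives T⁻¹ = [[-3/11, -7/11], [-1/11, -6/11]].
Y = DT⁻¹ = [[-34, 36], [38, -48]] · [[-3/11, -7/11], [-1/11, -6/11]] = [[6, 2], [-6, 2]].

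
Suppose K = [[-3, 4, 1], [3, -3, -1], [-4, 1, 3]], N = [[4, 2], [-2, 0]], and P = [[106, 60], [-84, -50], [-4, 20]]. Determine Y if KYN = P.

Y = [[-5, -2], [5, -1], [-5, 5]]

Isolating Y: multiply by K⁻¹ from the left and N⁻¹ from the right, so Y = K⁻¹PN⁻¹.
det K = -5; the adjugate gives K⁻¹ = [[8/5, 11/5, 1/5], [1, 1, 0], [9/5, 13/5, 3/5]].
N has determinant 4; N⁻¹ = [[0, -1/2], [1/2, 1]].
K⁻¹P = [[-16, -10], [22, 10], [-30, -10]].
Y = (K⁻¹P)N⁻¹ = [[-5, -2], [5, -1], [-5, 5]].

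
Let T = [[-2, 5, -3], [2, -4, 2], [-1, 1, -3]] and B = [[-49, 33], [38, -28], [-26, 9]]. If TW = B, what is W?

W = [[3, -4], [-5, 5], [6, 0]]

T is on the left of W, so left-multiply by T⁻¹: W = T⁻¹B.
det T = 6; the adjugate gives T⁻¹ = [[5/3, 2, -1/3], [2/3, 1/2, -1/3], [-1/3, -1/2, -1/3]].
W = T⁻¹B = [[5/3, 2, -1/3], [2/3, 1/2, -1/3], [-1/3, -1/2, -1/3]] · [[-49, 33], [38, -28], [-26, 9]] = [[3, -4], [-5, 5], [6, 0]].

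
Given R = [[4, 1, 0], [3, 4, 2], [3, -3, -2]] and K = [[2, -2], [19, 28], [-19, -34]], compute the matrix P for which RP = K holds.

R is on the left of P, so left-multiply by R⁻¹: P = R⁻¹K.
R has determinant 4; R⁻¹ = [[-1/2, 1/2, 1/2], [3, -2, -2], [-21/4, 15/4, 13/4]].
P = R⁻¹K = [[-1/2, 1/2, 1/2], [3, -2, -2], [-21/4, 15/4, 13/4]] · [[2, -2], [19, 28], [-19, -34]] = [[-1, -2], [6, 6], [-1, 5]].

P = [[-1, -2], [6, 6], [-1, 5]]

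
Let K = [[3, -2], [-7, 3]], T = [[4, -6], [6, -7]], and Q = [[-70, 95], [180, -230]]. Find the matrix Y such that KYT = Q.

Isolating Y: multiply by K⁻¹ from the left and T⁻¹ from the right, so Y = K⁻¹QT⁻¹.
K has determinant -5; K⁻¹ = [[-3/5, -2/5], [-7/5, -3/5]].
det T = 8, so T⁻¹ = [[-7/8, 3/4], [-3/4, 1/2]].
K⁻¹Q = [[-30, 35], [-10, 5]].
Y = (K⁻¹Q)T⁻¹ = [[0, -5], [5, -5]].

Y = [[0, -5], [5, -5]]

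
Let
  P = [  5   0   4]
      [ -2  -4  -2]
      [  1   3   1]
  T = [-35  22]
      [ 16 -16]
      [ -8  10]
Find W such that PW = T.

Since P multiplies W on the left, W = P⁻¹T.
P has determinant 2; P⁻¹ = [[1, 6, 8], [0, 1/2, 1], [-1, -15/2, -10]].
W = P⁻¹T = [[1, 6, 8], [0, 1/2, 1], [-1, -15/2, -10]] · [[-35, 22], [16, -16], [-8, 10]] = [[-3, 6], [0, 2], [-5, -2]].

W = [[-3, 6], [0, 2], [-5, -2]]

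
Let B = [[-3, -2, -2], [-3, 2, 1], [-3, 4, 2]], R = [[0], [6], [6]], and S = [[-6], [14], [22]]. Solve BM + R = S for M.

M = [[0], [5], [-2]]

BM = S − R = [[-6], [8], [16]].
Left-multiplying both sides by B⁻¹ gives M = B⁻¹(S − R).
det B = 6; the adjugate gives B⁻¹ = [[0, -2/3, 1/3], [1/2, -2, 3/2], [-1, 3, -2]].
M = B⁻¹(S − R) = [[0], [5], [-2]].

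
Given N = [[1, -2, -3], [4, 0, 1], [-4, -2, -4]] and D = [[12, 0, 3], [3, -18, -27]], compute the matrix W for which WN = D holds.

Since N sits to the right of W, W = DN⁻¹.
det N = 2, so N⁻¹ = [[1, -1, -1], [6, -8, -13/2], [-4, 5, 4]].
W = DN⁻¹ = [[12, 0, 3], [3, -18, -27]] · [[1, -1, -1], [6, -8, -13/2], [-4, 5, 4]] = [[0, 3, 0], [3, 6, 6]].

W = [[0, 3, 0], [3, 6, 6]]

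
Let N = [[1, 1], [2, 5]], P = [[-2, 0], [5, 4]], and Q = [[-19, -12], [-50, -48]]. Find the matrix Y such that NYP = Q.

Isolating Y: multiply by N⁻¹ from the left and P⁻¹ from the right, so Y = N⁻¹QP⁻¹.
N has determinant 3; N⁻¹ = [[5/3, -1/3], [-2/3, 1/3]].
P has determinant -8; P⁻¹ = [[-1/2, 0], [5/8, 1/4]].
N⁻¹Q = [[-15, -4], [-4, -8]].
Y = (N⁻¹Q)P⁻¹ = [[5, -1], [-3, -2]].

Y = [[5, -1], [-3, -2]]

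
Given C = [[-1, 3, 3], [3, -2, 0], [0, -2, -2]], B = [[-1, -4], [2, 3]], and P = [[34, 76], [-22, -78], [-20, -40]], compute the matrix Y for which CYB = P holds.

Y = C⁻¹PB⁻¹ (apply C⁻¹ on the left and B⁻¹ on the right).
C has determinant -4; C⁻¹ = [[-1, 0, -3/2], [-3/2, -1/2, -9/4], [3/2, 1/2, 7/4]].
det B = 5; the adjugate gives B⁻¹ = [[3/5, 4/5], [-2/5, -1/5]].
C⁻¹P = [[-4, -16], [5, 15], [5, 5]].
Y = (C⁻¹P)B⁻¹ = [[4, 0], [-3, 1], [1, 3]].

Y = [[4, 0], [-3, 1], [1, 3]]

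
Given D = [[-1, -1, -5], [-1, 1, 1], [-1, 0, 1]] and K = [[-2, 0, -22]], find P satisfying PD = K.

P = [[4, 4, -6]]

D is on the right of P, so right-multiply by D⁻¹: P = KD⁻¹.
det D = -6; the adjugate gives D⁻¹ = [[-1/6, -1/6, -2/3], [0, 1, -1], [-1/6, -1/6, 1/3]].
P = KD⁻¹ = [[-2, 0, -22]] · [[-1/6, -1/6, -2/3], [0, 1, -1], [-1/6, -1/6, 1/3]] = [[4, 4, -6]].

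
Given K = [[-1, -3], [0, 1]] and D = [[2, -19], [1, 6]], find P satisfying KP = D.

K is on the left of P, so left-multiply by K⁻¹: P = K⁻¹D.
K has determinant -1; K⁻¹ = [[-1, -3], [0, 1]].
P = K⁻¹D = [[-1, -3], [0, 1]] · [[2, -19], [1, 6]] = [[-5, 1], [1, 6]].

P = [[-5, 1], [1, 6]]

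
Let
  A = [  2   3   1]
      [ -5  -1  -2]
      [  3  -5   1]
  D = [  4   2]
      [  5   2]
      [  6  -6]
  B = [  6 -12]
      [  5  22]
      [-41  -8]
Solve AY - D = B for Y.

AY = B + D = [[10, -10], [10, 24], [-35, -14]].
A is on the left of Y, so left-multiply by A⁻¹: Y = A⁻¹(B + D).
A has determinant 3; A⁻¹ = [[-11/3, -8/3, -5/3], [-1/3, -1/3, -1/3], [28/3, 19/3, 13/3]].
Y = A⁻¹(B + D) = [[-5, -4], [5, 0], [5, -2]].

Y = [[-5, -4], [5, 0], [5, -2]]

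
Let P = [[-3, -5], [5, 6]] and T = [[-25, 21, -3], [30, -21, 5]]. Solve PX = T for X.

X = [[0, 3, 1], [5, -6, 0]]

Left-multiplying both sides by P⁻¹ gives X = P⁻¹T.
det P = 7; the adjugate gives P⁻¹ = [[6/7, 5/7], [-5/7, -3/7]].
X = P⁻¹T = [[6/7, 5/7], [-5/7, -3/7]] · [[-25, 21, -3], [30, -21, 5]] = [[0, 3, 1], [5, -6, 0]].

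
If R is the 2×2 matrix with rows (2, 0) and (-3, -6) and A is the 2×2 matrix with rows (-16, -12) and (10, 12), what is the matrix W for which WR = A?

W = [[-5, 2], [2, -2]]

R is on the right of W, so right-multiply by R⁻¹: W = AR⁻¹.
det R = -12, so R⁻¹ = [[1/2, 0], [-1/4, -1/6]].
W = AR⁻¹ = [[-16, -12], [10, 12]] · [[1/2, 0], [-1/4, -1/6]] = [[-5, 2], [2, -2]].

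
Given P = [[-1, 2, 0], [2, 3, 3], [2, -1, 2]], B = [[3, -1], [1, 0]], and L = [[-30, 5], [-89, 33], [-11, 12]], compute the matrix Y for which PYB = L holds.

Y = P⁻¹LB⁻¹ (apply P⁻¹ on the left and B⁻¹ on the right).
det P = -5, so P⁻¹ = [[-9/5, 4/5, -6/5], [-2/5, 2/5, -3/5], [8/5, -3/5, 7/5]].
det B = 1, so B⁻¹ = [[0, 1], [-1, 3]].
P⁻¹L = [[-4, 3], [-17, 4], [-10, 5]].
Y = (P⁻¹L)B⁻¹ = [[-3, 5], [-4, -5], [-5, 5]].

Y = [[-3, 5], [-4, -5], [-5, 5]]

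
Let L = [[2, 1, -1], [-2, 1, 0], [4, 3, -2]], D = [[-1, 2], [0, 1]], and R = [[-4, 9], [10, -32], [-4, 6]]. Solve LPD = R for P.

P = L⁻¹RD⁻¹ (apply L⁻¹ on the left and D⁻¹ on the right).
det L = 2, so L⁻¹ = [[-1, -1/2, 1/2], [-2, 0, 1], [-5, -1, 2]].
det D = -1; the adjugate gives D⁻¹ = [[-1, 2], [0, 1]].
L⁻¹R = [[-3, 10], [4, -12], [2, -1]].
P = (L⁻¹R)D⁻¹ = [[3, 4], [-4, -4], [-2, 3]].

P = [[3, 4], [-4, -4], [-2, 3]]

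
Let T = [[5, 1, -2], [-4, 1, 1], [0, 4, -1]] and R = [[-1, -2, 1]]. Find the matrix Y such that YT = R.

T is on the right of Y, so right-multiply by T⁻¹: Y = RT⁻¹.
det T = 3; the adjugate gives T⁻¹ = [[-5/3, -7/3, 1], [-4/3, -5/3, 1], [-16/3, -20/3, 3]].
Y = RT⁻¹ = [[-1, -2, 1]] · [[-5/3, -7/3, 1], [-4/3, -5/3, 1], [-16/3, -20/3, 3]] = [[-1, -1, 0]].

Y = [[-1, -1, 0]]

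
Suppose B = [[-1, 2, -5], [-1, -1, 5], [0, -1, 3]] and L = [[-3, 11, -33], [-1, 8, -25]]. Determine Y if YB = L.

Y = [[6, -3, 4], [3, -2, 0]]

Since B sits to the right of Y, Y = LB⁻¹.
B has determinant -1; B⁻¹ = [[-2, 1, -5], [-3, 3, -10], [-1, 1, -3]].
Y = LB⁻¹ = [[-3, 11, -33], [-1, 8, -25]] · [[-2, 1, -5], [-3, 3, -10], [-1, 1, -3]] = [[6, -3, 4], [3, -2, 0]].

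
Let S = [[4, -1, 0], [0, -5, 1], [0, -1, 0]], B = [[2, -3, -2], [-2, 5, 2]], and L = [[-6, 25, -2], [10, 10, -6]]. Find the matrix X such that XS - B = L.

X = [[-1, -4, -1], [2, -4, 3]]

XS = L + B = [[-4, 22, -4], [8, 15, -4]].
Right-multiplying both sides by S⁻¹ gives X = (L + B)S⁻¹.
det S = 4; the adjugate gives S⁻¹ = [[1/4, 0, -1/4], [0, 0, -1], [0, 1, -5]].
X = (L + B)S⁻¹ = [[-1, -4, -1], [2, -4, 3]].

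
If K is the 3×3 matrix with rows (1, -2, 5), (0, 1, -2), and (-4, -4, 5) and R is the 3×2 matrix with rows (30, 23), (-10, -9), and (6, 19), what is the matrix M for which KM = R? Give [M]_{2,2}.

-3

Since K multiplies M on the left, M = K⁻¹R.
det K = 1, so K⁻¹ = [[-3, -10, -1], [8, 25, 2], [4, 12, 1]].
M = K⁻¹R = [[-3, -10, -1], [8, 25, 2], [4, 12, 1]] · [[30, 23], [-10, -9], [6, 19]] = [[4, 2], [2, -3], [6, 3]].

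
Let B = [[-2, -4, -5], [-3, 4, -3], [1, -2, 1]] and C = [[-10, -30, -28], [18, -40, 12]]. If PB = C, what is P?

Since B sits to the right of P, P = CB⁻¹.
det B = -6; the adjugate gives B⁻¹ = [[1/3, -7/3, -16/3], [0, -1/2, -3/2], [-1/3, 4/3, 10/3]].
P = CB⁻¹ = [[-10, -30, -28], [18, -40, 12]] · [[1/3, -7/3, -16/3], [0, -1/2, -3/2], [-1/3, 4/3, 10/3]] = [[6, 1, 5], [2, -6, 4]].

P = [[6, 1, 5], [2, -6, 4]]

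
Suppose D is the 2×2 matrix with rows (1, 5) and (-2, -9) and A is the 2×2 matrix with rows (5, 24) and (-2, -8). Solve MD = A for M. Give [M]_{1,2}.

D is on the right of M, so right-multiply by D⁻¹: M = AD⁻¹.
D has determinant 1; D⁻¹ = [[-9, -5], [2, 1]].
M = AD⁻¹ = [[5, 24], [-2, -8]] · [[-9, -5], [2, 1]] = [[3, -1], [2, 2]].

-1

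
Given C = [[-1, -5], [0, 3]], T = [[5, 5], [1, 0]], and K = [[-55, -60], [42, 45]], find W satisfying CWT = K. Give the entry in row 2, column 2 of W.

Isolating W: multiply by C⁻¹ from the left and T⁻¹ from the right, so W = C⁻¹KT⁻¹.
det C = -3, so C⁻¹ = [[-1, -5/3], [0, 1/3]].
det T = -5; the adjugate gives T⁻¹ = [[0, 1], [1/5, -1]].
C⁻¹K = [[-15, -15], [14, 15]].
W = (C⁻¹K)T⁻¹ = [[-3, 0], [3, -1]].

-1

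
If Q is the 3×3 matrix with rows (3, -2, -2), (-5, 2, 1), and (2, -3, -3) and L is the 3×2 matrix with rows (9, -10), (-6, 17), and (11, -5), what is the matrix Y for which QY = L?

Y = [[1, -4], [2, -2], [-5, 1]]

Left-multiplying both sides by Q⁻¹ gives Y = Q⁻¹L.
Q has determinant -5; Q⁻¹ = [[3/5, 0, -2/5], [13/5, 1, -7/5], [-11/5, -1, 4/5]].
Y = Q⁻¹L = [[3/5, 0, -2/5], [13/5, 1, -7/5], [-11/5, -1, 4/5]] · [[9, -10], [-6, 17], [11, -5]] = [[1, -4], [2, -2], [-5, 1]].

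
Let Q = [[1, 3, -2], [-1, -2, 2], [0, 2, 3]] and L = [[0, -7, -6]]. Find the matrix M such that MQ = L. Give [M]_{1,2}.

Q is on the right of M, so right-multiply by Q⁻¹: M = LQ⁻¹.
det Q = 3; the adjugate gives Q⁻¹ = [[-10/3, -13/3, 2/3], [1, 1, 0], [-2/3, -2/3, 1/3]].
M = LQ⁻¹ = [[0, -7, -6]] · [[-10/3, -13/3, 2/3], [1, 1, 0], [-2/3, -2/3, 1/3]] = [[-3, -3, -2]].

-3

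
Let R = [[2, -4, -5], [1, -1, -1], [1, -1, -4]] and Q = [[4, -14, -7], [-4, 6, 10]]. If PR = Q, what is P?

Right-multiplying both sides by R⁻¹ gives P = QR⁻¹.
R has determinant -6; R⁻¹ = [[-1/2, 11/6, 1/6], [-1/2, 1/2, 1/2], [0, 1/3, -1/3]].
P = QR⁻¹ = [[4, -14, -7], [-4, 6, 10]] · [[-1/2, 11/6, 1/6], [-1/2, 1/2, 1/2], [0, 1/3, -1/3]] = [[5, -2, -4], [-1, -1, -1]].

P = [[5, -2, -4], [-1, -1, -1]]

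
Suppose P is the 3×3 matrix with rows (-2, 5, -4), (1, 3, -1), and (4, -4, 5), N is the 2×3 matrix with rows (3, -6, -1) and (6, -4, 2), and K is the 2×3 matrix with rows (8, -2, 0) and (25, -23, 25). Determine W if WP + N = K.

W = [[-1, 3, 0], [-4, 3, 2]]

WP = K − N = [[5, 4, 1], [19, -19, 23]].
P is on the right of W, so right-multiply by P⁻¹: W = (K − N)P⁻¹.
det P = -3, so P⁻¹ = [[-11/3, 3, -7/3], [3, -2, 2], [16/3, -4, 11/3]].
W = (K − N)P⁻¹ = [[-1, 3, 0], [-4, 3, 2]].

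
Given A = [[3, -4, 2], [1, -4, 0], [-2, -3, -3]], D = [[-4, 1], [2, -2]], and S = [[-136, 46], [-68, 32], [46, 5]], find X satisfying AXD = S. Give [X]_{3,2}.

Isolating X: multiply by A⁻¹ from the left and D⁻¹ from the right, so X = A⁻¹SD⁻¹.
A has determinant 2; A⁻¹ = [[6, -9, 4], [3/2, -5/2, 1], [-11/2, 17/2, -4]].
det D = 6, so D⁻¹ = [[-1/3, -1/6], [-1/3, -2/3]].
A⁻¹S = [[-20, 8], [12, -6], [-14, -1]].
X = (A⁻¹S)D⁻¹ = [[4, -2], [-2, 2], [5, 3]].

3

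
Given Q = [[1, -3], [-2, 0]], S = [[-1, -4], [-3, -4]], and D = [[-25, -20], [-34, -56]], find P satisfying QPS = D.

P = [[-2, -5], [1, -5]]

Isolating P: multiply by Q⁻¹ from the left and S⁻¹ from the right, so P = Q⁻¹DS⁻¹.
det Q = -6, so Q⁻¹ = [[0, -1/2], [-1/3, -1/6]].
S has determinant -8; S⁻¹ = [[1/2, -1/2], [-3/8, 1/8]].
Q⁻¹D = [[17, 28], [14, 16]].
P = (Q⁻¹D)S⁻¹ = [[-2, -5], [1, -5]].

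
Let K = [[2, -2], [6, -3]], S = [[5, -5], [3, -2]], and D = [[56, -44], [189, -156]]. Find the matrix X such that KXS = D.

X = [[4, 5], [2, -1]]

Left-multiply by K⁻¹ and right-multiply by S⁻¹: X = K⁻¹DS⁻¹.
det K = 6; the adjugate gives K⁻¹ = [[-1/2, 1/3], [-1, 1/3]].
det S = 5, so S⁻¹ = [[-2/5, 1], [-3/5, 1]].
K⁻¹D = [[35, -30], [7, -8]].
X = (K⁻¹D)S⁻¹ = [[4, 5], [2, -1]].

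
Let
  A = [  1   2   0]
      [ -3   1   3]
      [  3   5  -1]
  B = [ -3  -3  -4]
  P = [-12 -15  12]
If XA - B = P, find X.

X = [[3, 1, -5]]

XA = P + B = [[-15, -18, 8]].
A is on the right of X, so right-multiply by A⁻¹: X = (P + B)A⁻¹.
A has determinant -4; A⁻¹ = [[4, -1/2, -3/2], [-3/2, 1/4, 3/4], [9/2, -1/4, -7/4]].
X = (P + B)A⁻¹ = [[3, 1, -5]].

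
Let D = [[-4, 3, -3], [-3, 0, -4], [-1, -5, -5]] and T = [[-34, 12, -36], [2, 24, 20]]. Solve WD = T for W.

W = [[4, 6, 0], [-2, 4, -6]]

Since D sits to the right of W, W = TD⁻¹.
det D = 2; the adjugate gives D⁻¹ = [[-10, 15, -6], [-11/2, 17/2, -7/2], [15/2, -23/2, 9/2]].
W = TD⁻¹ = [[-34, 12, -36], [2, 24, 20]] · [[-10, 15, -6], [-11/2, 17/2, -7/2], [15/2, -23/2, 9/2]] = [[4, 6, 0], [-2, 4, -6]].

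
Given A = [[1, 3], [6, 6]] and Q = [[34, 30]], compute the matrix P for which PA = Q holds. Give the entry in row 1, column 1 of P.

-2

Since A sits to the right of P, P = QA⁻¹.
A has determinant -12; A⁻¹ = [[-1/2, 1/4], [1/2, -1/12]].
P = QA⁻¹ = [[34, 30]] · [[-1/2, 1/4], [1/2, -1/12]] = [[-2, 6]].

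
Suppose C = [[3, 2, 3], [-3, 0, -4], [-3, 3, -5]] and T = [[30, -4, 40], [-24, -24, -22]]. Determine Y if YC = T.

Since C sits to the right of Y, Y = TC⁻¹.
C has determinant 3; C⁻¹ = [[4, 19/3, -8/3], [-1, -2, 1], [-3, -5, 2]].
Y = TC⁻¹ = [[30, -4, 40], [-24, -24, -22]] · [[4, 19/3, -8/3], [-1, -2, 1], [-3, -5, 2]] = [[4, -2, -4], [-6, 6, -4]].

Y = [[4, -2, -4], [-6, 6, -4]]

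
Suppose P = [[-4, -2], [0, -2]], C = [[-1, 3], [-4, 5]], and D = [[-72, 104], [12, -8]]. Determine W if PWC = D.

W = [[-1, -5], [-2, 2]]

Isolating W: multiply by P⁻¹ from the left and C⁻¹ from the right, so W = P⁻¹DC⁻¹.
P has determinant 8; P⁻¹ = [[-1/4, 1/4], [0, -1/2]].
det C = 7; the adjugate gives C⁻¹ = [[5/7, -3/7], [4/7, -1/7]].
P⁻¹D = [[21, -28], [-6, 4]].
W = (P⁻¹D)C⁻¹ = [[-1, -5], [-2, 2]].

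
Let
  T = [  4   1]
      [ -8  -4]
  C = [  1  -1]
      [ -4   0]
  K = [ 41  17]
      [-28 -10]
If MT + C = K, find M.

M = [[2, -4], [-2, 2]]

MT = K − C = [[40, 18], [-24, -10]].
Right-multiplying both sides by T⁻¹ gives M = (K − C)T⁻¹.
T has determinant -8; T⁻¹ = [[1/2, 1/8], [-1, -1/2]].
M = (K − C)T⁻¹ = [[2, -4], [-2, 2]].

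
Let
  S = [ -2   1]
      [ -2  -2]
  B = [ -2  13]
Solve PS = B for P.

P = [[5, -4]]

S is on the right of P, so right-multiply by S⁻¹: P = BS⁻¹.
det S = 6; the adjugate gives S⁻¹ = [[-1/3, -1/6], [1/3, -1/3]].
P = BS⁻¹ = [[-2, 13]] · [[-1/3, -1/6], [1/3, -1/3]] = [[5, -4]].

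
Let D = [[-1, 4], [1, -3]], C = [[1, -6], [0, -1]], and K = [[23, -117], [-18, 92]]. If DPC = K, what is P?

P = [[-3, 1], [5, -5]]

Isolating P: multiply by D⁻¹ from the left and C⁻¹ from the right, so P = D⁻¹KC⁻¹.
det D = -1; the adjugate gives D⁻¹ = [[3, 4], [1, 1]].
det C = -1; the adjugate gives C⁻¹ = [[1, -6], [0, -1]].
D⁻¹K = [[-3, 17], [5, -25]].
P = (D⁻¹K)C⁻¹ = [[-3, 1], [5, -5]].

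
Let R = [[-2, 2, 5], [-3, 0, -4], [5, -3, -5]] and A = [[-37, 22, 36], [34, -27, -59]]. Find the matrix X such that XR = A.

R is on the right of X, so right-multiply by R⁻¹: X = AR⁻¹.
det R = -1, so R⁻¹ = [[12, 5, 8], [35, 15, 23], [-9, -4, -6]].
X = AR⁻¹ = [[-37, 22, 36], [34, -27, -59]] · [[12, 5, 8], [35, 15, 23], [-9, -4, -6]] = [[2, 1, -6], [-6, 1, 5]].

X = [[2, 1, -6], [-6, 1, 5]]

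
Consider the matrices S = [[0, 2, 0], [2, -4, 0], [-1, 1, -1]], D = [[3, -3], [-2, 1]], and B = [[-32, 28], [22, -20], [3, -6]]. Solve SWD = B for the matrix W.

W = [[-5, 3], [-4, 2], [-2, -4]]

W = S⁻¹BD⁻¹ (apply S⁻¹ on the left and D⁻¹ on the right).
S has determinant 4; S⁻¹ = [[1, 1/2, 0], [1/2, 0, 0], [-1/2, -1/2, -1]].
det D = -3; the adjugate gives D⁻¹ = [[-1/3, -1], [-2/3, -1]].
S⁻¹B = [[-21, 18], [-16, 14], [2, 2]].
W = (S⁻¹B)D⁻¹ = [[-5, 3], [-4, 2], [-2, -4]].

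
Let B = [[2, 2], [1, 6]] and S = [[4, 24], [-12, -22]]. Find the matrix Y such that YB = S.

Y = [[0, 4], [-5, -2]]

Since B sits to the right of Y, Y = SB⁻¹.
det B = 10, so B⁻¹ = [[3/5, -1/5], [-1/10, 1/5]].
Y = SB⁻¹ = [[4, 24], [-12, -22]] · [[3/5, -1/5], [-1/10, 1/5]] = [[0, 4], [-5, -2]].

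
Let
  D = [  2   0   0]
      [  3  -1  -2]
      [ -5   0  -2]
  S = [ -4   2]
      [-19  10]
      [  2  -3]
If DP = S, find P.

Since D multiplies P on the left, P = D⁻¹S.
det D = 4; the adjugate gives D⁻¹ = [[1/2, 0, 0], [4, -1, 1], [-5/4, 0, -1/2]].
P = D⁻¹S = [[1/2, 0, 0], [4, -1, 1], [-5/4, 0, -1/2]] · [[-4, 2], [-19, 10], [2, -3]] = [[-2, 1], [5, -5], [4, -1]].

P = [[-2, 1], [5, -5], [4, -1]]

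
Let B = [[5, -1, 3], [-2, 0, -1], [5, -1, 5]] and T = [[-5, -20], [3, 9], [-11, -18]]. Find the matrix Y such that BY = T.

Y = [[0, -5], [-4, -2], [-3, 1]]

Since B multiplies Y on the left, Y = B⁻¹T.
det B = -4, so B⁻¹ = [[1/4, -1/2, -1/4], [-5/4, -5/2, 1/4], [-1/2, 0, 1/2]].
Y = B⁻¹T = [[1/4, -1/2, -1/4], [-5/4, -5/2, 1/4], [-1/2, 0, 1/2]] · [[-5, -20], [3, 9], [-11, -18]] = [[0, -5], [-4, -2], [-3, 1]].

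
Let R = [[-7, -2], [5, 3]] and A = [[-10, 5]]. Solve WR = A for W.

R is on the right of W, so right-multiply by R⁻¹: W = AR⁻¹.
det R = -11; the adjugate gives R⁻¹ = [[-3/11, -2/11], [5/11, 7/11]].
W = AR⁻¹ = [[-10, 5]] · [[-3/11, -2/11], [5/11, 7/11]] = [[5, 5]].

W = [[5, 5]]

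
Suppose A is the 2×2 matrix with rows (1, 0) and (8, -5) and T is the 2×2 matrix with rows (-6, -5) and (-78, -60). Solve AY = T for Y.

Y = [[-6, -5], [6, 4]]

Left-multiplying both sides by A⁻¹ gives Y = A⁻¹T.
det A = -5; the adjugate gives A⁻¹ = [[1, 0], [8/5, -1/5]].
Y = A⁻¹T = [[1, 0], [8/5, -1/5]] · [[-6, -5], [-78, -60]] = [[-6, -5], [6, 4]].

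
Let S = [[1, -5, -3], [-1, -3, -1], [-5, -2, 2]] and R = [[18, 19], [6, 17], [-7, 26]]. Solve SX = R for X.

X = [[5, -4], [-5, -4], [4, -1]]

S is on the left of X, so left-multiply by S⁻¹: X = S⁻¹R.
S has determinant -4; S⁻¹ = [[2, -4, 1], [-7/4, 13/4, -1], [13/4, -27/4, 2]].
X = S⁻¹R = [[2, -4, 1], [-7/4, 13/4, -1], [13/4, -27/4, 2]] · [[18, 19], [6, 17], [-7, 26]] = [[5, -4], [-5, -4], [4, -1]].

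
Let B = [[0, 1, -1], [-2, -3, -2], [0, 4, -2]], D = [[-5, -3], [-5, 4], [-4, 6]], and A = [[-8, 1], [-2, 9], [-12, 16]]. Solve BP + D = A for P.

BP = A − D = [[-3, 4], [3, 5], [-8, 10]].
Left-multiplying both sides by B⁻¹ gives P = B⁻¹(A − D).
B has determinant 4; B⁻¹ = [[7/2, -1/2, -5/4], [-1, 0, 1/2], [-2, 0, 1/2]].
P = B⁻¹(A − D) = [[-2, -1], [-1, 1], [2, -3]].

P = [[-2, -1], [-1, 1], [2, -3]]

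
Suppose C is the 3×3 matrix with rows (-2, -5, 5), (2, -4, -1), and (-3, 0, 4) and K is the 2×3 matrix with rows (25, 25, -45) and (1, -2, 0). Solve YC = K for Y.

Y = [[-5, 0, -5], [2, -2, -3]]

Since C sits to the right of Y, Y = KC⁻¹.
det C = -3, so C⁻¹ = [[16/3, -20/3, -25/3], [5/3, -7/3, -8/3], [4, -5, -6]].
Y = KC⁻¹ = [[25, 25, -45], [1, -2, 0]] · [[16/3, -20/3, -25/3], [5/3, -7/3, -8/3], [4, -5, -6]] = [[-5, 0, -5], [2, -2, -3]].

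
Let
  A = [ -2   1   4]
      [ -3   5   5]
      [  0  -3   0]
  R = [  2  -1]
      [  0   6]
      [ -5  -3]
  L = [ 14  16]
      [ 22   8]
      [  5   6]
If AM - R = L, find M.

M = [[-4, 2], [0, -1], [2, 5]]

AM = L + R = [[16, 15], [22, 14], [0, 3]].
Since A multiplies M on the left, M = A⁻¹(L + R).
det A = 6; the adjugate gives A⁻¹ = [[5/2, -2, -5/2], [0, 0, -1/3], [3/2, -1, -7/6]].
M = A⁻¹(L + R) = [[-4, 2], [0, -1], [2, 5]].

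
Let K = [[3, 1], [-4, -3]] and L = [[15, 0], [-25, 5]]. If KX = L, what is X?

K is on the left of X, so left-multiply by K⁻¹: X = K⁻¹L.
det K = -5, so K⁻¹ = [[3/5, 1/5], [-4/5, -3/5]].
X = K⁻¹L = [[3/5, 1/5], [-4/5, -3/5]] · [[15, 0], [-25, 5]] = [[4, 1], [3, -3]].

X = [[4, 1], [3, -3]]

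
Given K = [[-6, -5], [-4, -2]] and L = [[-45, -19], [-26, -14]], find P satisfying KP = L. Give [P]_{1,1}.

Since K multiplies P on the left, P = K⁻¹L.
det K = -8; the adjugate gives K⁻¹ = [[1/4, -5/8], [-1/2, 3/4]].
P = K⁻¹L = [[1/4, -5/8], [-1/2, 3/4]] · [[-45, -19], [-26, -14]] = [[5, 4], [3, -1]].

5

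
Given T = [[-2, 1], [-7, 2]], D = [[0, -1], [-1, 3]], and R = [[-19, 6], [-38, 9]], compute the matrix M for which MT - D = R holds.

MT = R + D = [[-19, 5], [-39, 12]].
Right-multiplying both sides by T⁻¹ gives M = (R + D)T⁻¹.
det T = 3, so T⁻¹ = [[2/3, -1/3], [7/3, -2/3]].
M = (R + D)T⁻¹ = [[-1, 3], [2, 5]].

M = [[-1, 3], [2, 5]]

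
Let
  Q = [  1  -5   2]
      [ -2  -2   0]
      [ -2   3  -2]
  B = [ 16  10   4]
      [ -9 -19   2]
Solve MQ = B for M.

Since Q sits to the right of M, M = BQ⁻¹.
det Q = 4; the adjugate gives Q⁻¹ = [[1, -1, 1], [-1, 1/2, -1], [-5/2, 7/4, -3]].
M = BQ⁻¹ = [[16, 10, 4], [-9, -19, 2]] · [[1, -1, 1], [-1, 1/2, -1], [-5/2, 7/4, -3]] = [[-4, -4, -6], [5, 3, 4]].

M = [[-4, -4, -6], [5, 3, 4]]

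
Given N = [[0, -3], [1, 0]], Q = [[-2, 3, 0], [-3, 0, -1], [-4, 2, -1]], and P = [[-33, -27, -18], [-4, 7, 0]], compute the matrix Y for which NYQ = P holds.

Y = N⁻¹PQ⁻¹ (apply N⁻¹ on the left and Q⁻¹ on the right).
N has determinant 3; N⁻¹ = [[0, 1], [-1/3, 0]].
det Q = -1, so Q⁻¹ = [[-2, -3, 3], [-1, -2, 2], [6, 8, -9]].
N⁻¹P = [[-4, 7, 0], [11, 9, 6]].
Y = (N⁻¹P)Q⁻¹ = [[1, -2, 2], [5, -3, -3]].

Y = [[1, -2, 2], [5, -3, -3]]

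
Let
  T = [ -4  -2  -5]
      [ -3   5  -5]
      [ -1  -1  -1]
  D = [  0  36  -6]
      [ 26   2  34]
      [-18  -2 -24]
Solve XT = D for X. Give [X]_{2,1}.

-4

Since T sits to the right of X, X = DT⁻¹.
det T = -4; the adjugate gives T⁻¹ = [[5/2, -3/4, -35/4], [-1/2, 1/4, 5/4], [-2, 1/2, 13/2]].
X = DT⁻¹ = [[0, 36, -6], [26, 2, 34], [-18, -2, -24]] · [[5/2, -3/4, -35/4], [-1/2, 1/4, 5/4], [-2, 1/2, 13/2]] = [[-6, 6, 6], [-4, -2, -4], [4, 1, -1]].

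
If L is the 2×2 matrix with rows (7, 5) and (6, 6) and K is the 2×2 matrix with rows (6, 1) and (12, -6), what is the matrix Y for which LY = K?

Since L multiplies Y on the left, Y = L⁻¹K.
L has determinant 12; L⁻¹ = [[1/2, -5/12], [-1/2, 7/12]].
Y = L⁻¹K = [[1/2, -5/12], [-1/2, 7/12]] · [[6, 1], [12, -6]] = [[-2, 3], [4, -4]].

Y = [[-2, 3], [4, -4]]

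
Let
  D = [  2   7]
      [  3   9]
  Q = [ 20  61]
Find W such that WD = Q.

D is on the right of W, so right-multiply by D⁻¹: W = QD⁻¹.
D has determinant -3; D⁻¹ = [[-3, 7/3], [1, -2/3]].
W = QD⁻¹ = [[20, 61]] · [[-3, 7/3], [1, -2/3]] = [[1, 6]].

W = [[1, 6]]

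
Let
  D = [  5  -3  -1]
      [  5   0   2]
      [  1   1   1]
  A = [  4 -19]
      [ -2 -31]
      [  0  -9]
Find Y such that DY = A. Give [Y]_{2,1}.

4

Left-multiplying both sides by D⁻¹ gives Y = D⁻¹A.
D has determinant -6; D⁻¹ = [[1/3, -1/3, 1], [1/2, -1, 5/2], [-5/6, 4/3, -5/2]].
Y = D⁻¹A = [[1/3, -1/3, 1], [1/2, -1, 5/2], [-5/6, 4/3, -5/2]] · [[4, -19], [-2, -31], [0, -9]] = [[2, -5], [4, -1], [-6, -3]].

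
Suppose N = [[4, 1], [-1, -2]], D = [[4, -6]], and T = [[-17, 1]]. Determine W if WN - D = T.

W = [[-3, 1]]

WN = T + D = [[-13, -5]].
Right-multiplying both sides by N⁻¹ gives W = (T + D)N⁻¹.
N has determinant -7; N⁻¹ = [[2/7, 1/7], [-1/7, -4/7]].
W = (T + D)N⁻¹ = [[-3, 1]].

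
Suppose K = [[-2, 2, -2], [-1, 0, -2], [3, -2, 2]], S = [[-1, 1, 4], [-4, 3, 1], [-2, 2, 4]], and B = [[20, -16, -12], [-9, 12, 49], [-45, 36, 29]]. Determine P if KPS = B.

P = [[1, 5, 2], [-2, 2, -4], [-3, -1, -5]]

Isolating P: multiply by K⁻¹ from the left and S⁻¹ from the right, so P = K⁻¹BS⁻¹.
det K = -4; the adjugate gives K⁻¹ = [[1, 0, 1], [1, -1/2, 1/2], [-1/2, -1/2, -1/2]].
det S = -4, so S⁻¹ = [[-5/2, -1, 11/4], [-7/2, -1, 15/4], [1/2, 0, -1/4]].
K⁻¹B = [[-25, 20, 17], [2, -4, -22], [17, -16, -33]].
P = (K⁻¹B)S⁻¹ = [[1, 5, 2], [-2, 2, -4], [-3, -1, -5]].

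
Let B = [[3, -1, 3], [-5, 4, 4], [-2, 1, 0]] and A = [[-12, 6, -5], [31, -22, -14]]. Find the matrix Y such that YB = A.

Y = [[-3, 1, -1], [2, -5, 0]]

Right-multiplying both sides by B⁻¹ gives Y = AB⁻¹.
det B = 5; the adjugate gives B⁻¹ = [[-4/5, 3/5, -16/5], [-8/5, 6/5, -27/5], [3/5, -1/5, 7/5]].
Y = AB⁻¹ = [[-12, 6, -5], [31, -22, -14]] · [[-4/5, 3/5, -16/5], [-8/5, 6/5, -27/5], [3/5, -1/5, 7/5]] = [[-3, 1, -1], [2, -5, 0]].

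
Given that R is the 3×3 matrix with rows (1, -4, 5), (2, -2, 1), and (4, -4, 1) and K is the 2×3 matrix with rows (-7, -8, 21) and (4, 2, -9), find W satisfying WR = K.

Since R sits to the right of W, W = KR⁻¹.
R has determinant -6; R⁻¹ = [[-1/3, 8/3, -1], [-1/3, 19/6, -3/2], [0, 2, -1]].
W = KR⁻¹ = [[-7, -8, 21], [4, 2, -9]] · [[-1/3, 8/3, -1], [-1/3, 19/6, -3/2], [0, 2, -1]] = [[5, -2, -2], [-2, -1, 2]].

W = [[5, -2, -2], [-2, -1, 2]]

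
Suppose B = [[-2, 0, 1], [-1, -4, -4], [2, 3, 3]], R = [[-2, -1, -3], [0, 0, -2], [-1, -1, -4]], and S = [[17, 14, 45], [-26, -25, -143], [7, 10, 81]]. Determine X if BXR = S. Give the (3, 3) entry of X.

-3

X = B⁻¹SR⁻¹ (apply B⁻¹ on the left and R⁻¹ on the right).
B has determinant 5; B⁻¹ = [[0, 3/5, 4/5], [-1, -8/5, -9/5], [1, 6/5, 8/5]].
det R = 2, so R⁻¹ = [[-1, -1/2, 1], [1, 5/2, -2], [0, -1/2, 0]].
B⁻¹S = [[-10, -7, -21], [12, 8, 38], [-3, 0, 3]].
X = (B⁻¹S)R⁻¹ = [[3, -2, 4], [-4, -5, -4], [3, 0, -3]].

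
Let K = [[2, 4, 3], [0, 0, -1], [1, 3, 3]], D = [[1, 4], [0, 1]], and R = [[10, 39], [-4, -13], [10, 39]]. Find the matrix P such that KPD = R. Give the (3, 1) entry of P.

Isolating P: multiply by K⁻¹ from the left and D⁻¹ from the right, so P = K⁻¹RD⁻¹.
det K = 2, so K⁻¹ = [[3/2, -3/2, -2], [-1/2, 3/2, 1], [0, -1, 0]].
det D = 1; the adjugate gives D⁻¹ = [[1, -4], [0, 1]].
K⁻¹R = [[1, 0], [-1, 0], [4, 13]].
P = (K⁻¹R)D⁻¹ = [[1, -4], [-1, 4], [4, -3]].

4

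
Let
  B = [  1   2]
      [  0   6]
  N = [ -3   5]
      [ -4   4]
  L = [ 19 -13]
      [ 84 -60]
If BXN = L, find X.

Isolating X: multiply by B⁻¹ from the left and N⁻¹ from the right, so X = B⁻¹LN⁻¹.
det B = 6, so B⁻¹ = [[1, -1/3], [0, 1/6]].
det N = 8; the adjugate gives N⁻¹ = [[1/2, -5/8], [1/2, -3/8]].
B⁻¹L = [[-9, 7], [14, -10]].
X = (B⁻¹L)N⁻¹ = [[-1, 3], [2, -5]].

X = [[-1, 3], [2, -5]]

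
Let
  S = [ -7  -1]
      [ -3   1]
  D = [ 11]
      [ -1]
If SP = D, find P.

S is on the left of P, so left-multiply by S⁻¹: P = S⁻¹D.
det S = -10, so S⁻¹ = [[-1/10, -1/10], [-3/10, 7/10]].
P = S⁻¹D = [[-1/10, -1/10], [-3/10, 7/10]] · [[11], [-1]] = [[-1], [-4]].

P = [[-1], [-4]]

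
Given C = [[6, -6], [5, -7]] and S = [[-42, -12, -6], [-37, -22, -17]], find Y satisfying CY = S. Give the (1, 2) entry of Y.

4

C is on the left of Y, so left-multiply by C⁻¹: Y = C⁻¹S.
C has determinant -12; C⁻¹ = [[7/12, -1/2], [5/12, -1/2]].
Y = C⁻¹S = [[7/12, -1/2], [5/12, -1/2]] · [[-42, -12, -6], [-37, -22, -17]] = [[-6, 4, 5], [1, 6, 6]].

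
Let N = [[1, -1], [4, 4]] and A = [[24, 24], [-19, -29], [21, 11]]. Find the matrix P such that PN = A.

P = [[0, 6], [5, -6], [5, 4]]

Since N sits to the right of P, P = AN⁻¹.
det N = 8; the adjugate gives N⁻¹ = [[1/2, 1/8], [-1/2, 1/8]].
P = AN⁻¹ = [[24, 24], [-19, -29], [21, 11]] · [[1/2, 1/8], [-1/2, 1/8]] = [[0, 6], [5, -6], [5, 4]].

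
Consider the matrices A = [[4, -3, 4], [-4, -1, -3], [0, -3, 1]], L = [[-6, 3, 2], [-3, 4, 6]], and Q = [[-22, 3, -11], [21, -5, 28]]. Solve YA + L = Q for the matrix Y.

Y = [[-1, 3, 0], [3, -3, 1]]

YA = Q − L = [[-16, 0, -13], [24, -9, 22]].
Right-multiplying both sides by A⁻¹ gives Y = (Q − L)A⁻¹.
A has determinant -4; A⁻¹ = [[5/2, 9/4, -13/4], [-1, -1, 1], [-3, -3, 4]].
Y = (Q − L)A⁻¹ = [[-1, 3, 0], [3, -3, 1]].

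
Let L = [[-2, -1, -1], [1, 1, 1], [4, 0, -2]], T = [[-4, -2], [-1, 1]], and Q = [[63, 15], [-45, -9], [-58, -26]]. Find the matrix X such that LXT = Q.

X = [[4, 2], [4, 4], [1, 3]]

Left-multiply by L⁻¹ and right-multiply by T⁻¹: X = L⁻¹QT⁻¹.
det L = 2; the adjugate gives L⁻¹ = [[-1, -1, 0], [3, 4, 1/2], [-2, -2, -1/2]].
T has determinant -6; T⁻¹ = [[-1/6, -1/3], [-1/6, 2/3]].
L⁻¹Q = [[-18, -6], [-20, -4], [-7, 1]].
X = (L⁻¹Q)T⁻¹ = [[4, 2], [4, 4], [1, 3]].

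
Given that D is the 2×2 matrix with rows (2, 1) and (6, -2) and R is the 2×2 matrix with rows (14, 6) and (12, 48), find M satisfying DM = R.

Left-multiplying both sides by D⁻¹ gives M = D⁻¹R.
D has determinant -10; D⁻¹ = [[1/5, 1/10], [3/5, -1/5]].
M = D⁻¹R = [[1/5, 1/10], [3/5, -1/5]] · [[14, 6], [12, 48]] = [[4, 6], [6, -6]].

M = [[4, 6], [6, -6]]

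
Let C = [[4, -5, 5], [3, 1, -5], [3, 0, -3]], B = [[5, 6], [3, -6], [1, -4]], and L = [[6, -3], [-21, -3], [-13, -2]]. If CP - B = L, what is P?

P = [[-1, 2], [0, 5], [3, 4]]

CP = L + B = [[11, 3], [-18, -9], [-12, -6]].
C is on the left of P, so left-multiply by C⁻¹: P = C⁻¹(L + B).
det C = 3; the adjugate gives C⁻¹ = [[-1, -5, 20/3], [-2, -9, 35/3], [-1, -5, 19/3]].
P = C⁻¹(L + B) = [[-1, 2], [0, 5], [3, 4]].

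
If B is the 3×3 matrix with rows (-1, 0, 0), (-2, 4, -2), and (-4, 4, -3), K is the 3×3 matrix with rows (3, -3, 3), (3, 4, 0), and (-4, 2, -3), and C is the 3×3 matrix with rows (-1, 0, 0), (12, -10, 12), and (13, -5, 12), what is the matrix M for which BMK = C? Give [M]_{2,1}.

M = B⁻¹CK⁻¹ (apply B⁻¹ on the left and K⁻¹ on the right).
B has determinant 4; B⁻¹ = [[-1, 0, 0], [1/2, 3/4, -1/2], [2, 1, -1]].
K has determinant 3; K⁻¹ = [[-4, -1, -4], [3, 1, 3], [22/3, 2, 7]].
B⁻¹C = [[1, 0, 0], [2, -5, 3], [-3, -5, 0]].
M = (B⁻¹C)K⁻¹ = [[-4, -1, -4], [-1, -1, -2], [-3, -2, -3]].

-1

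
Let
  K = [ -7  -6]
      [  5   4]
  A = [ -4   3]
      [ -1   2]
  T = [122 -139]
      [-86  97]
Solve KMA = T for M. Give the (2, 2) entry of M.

4

Isolating M: multiply by K⁻¹ from the left and A⁻¹ from the right, so M = K⁻¹TA⁻¹.
K has determinant 2; K⁻¹ = [[2, 3], [-5/2, -7/2]].
det A = -5; the adjugate gives A⁻¹ = [[-2/5, 3/5], [-1/5, 4/5]].
K⁻¹T = [[-14, 13], [-4, 8]].
M = (K⁻¹T)A⁻¹ = [[3, 2], [0, 4]].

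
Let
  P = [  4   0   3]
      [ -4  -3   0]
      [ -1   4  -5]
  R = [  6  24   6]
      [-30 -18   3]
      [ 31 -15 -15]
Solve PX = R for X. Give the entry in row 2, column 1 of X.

Left-multiplying both sides by P⁻¹ gives X = P⁻¹R.
P has determinant 3; P⁻¹ = [[5, 4, 3], [-20/3, -17/3, -4], [-19/3, -16/3, -4]].
X = P⁻¹R = [[5, 4, 3], [-20/3, -17/3, -4], [-19/3, -16/3, -4]] · [[6, 24, 6], [-30, -18, 3], [31, -15, -15]] = [[3, 3, -3], [6, 2, 3], [-2, 4, 6]].

6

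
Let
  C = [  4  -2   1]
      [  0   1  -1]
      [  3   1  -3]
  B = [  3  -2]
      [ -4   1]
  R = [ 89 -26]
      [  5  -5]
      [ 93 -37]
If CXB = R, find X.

X = C⁻¹RB⁻¹ (apply C⁻¹ on the left and B⁻¹ on the right).
C has determinant -5; C⁻¹ = [[2/5, 1, -1/5], [3/5, 3, -4/5], [3/5, 2, -4/5]].
det B = -5; the adjugate gives B⁻¹ = [[-1/5, -2/5], [-4/5, -3/5]].
C⁻¹R = [[22, -8], [-6, -1], [-11, 4]].
X = (C⁻¹R)B⁻¹ = [[2, -4], [2, 3], [-1, 2]].

X = [[2, -4], [2, 3], [-1, 2]]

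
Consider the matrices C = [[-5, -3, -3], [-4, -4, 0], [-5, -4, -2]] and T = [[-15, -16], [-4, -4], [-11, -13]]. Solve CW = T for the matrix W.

W = [[3, -1], [-2, 2], [2, 5]]

C is on the left of W, so left-multiply by C⁻¹: W = C⁻¹T.
det C = -4; the adjugate gives C⁻¹ = [[-2, -3/2, 3], [2, 5/4, -3], [1, 5/4, -2]].
W = C⁻¹T = [[-2, -3/2, 3], [2, 5/4, -3], [1, 5/4, -2]] · [[-15, -16], [-4, -4], [-11, -13]] = [[3, -1], [-2, 2], [2, 5]].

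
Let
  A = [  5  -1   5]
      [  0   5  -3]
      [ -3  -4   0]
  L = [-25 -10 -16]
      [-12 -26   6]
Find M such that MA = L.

Right-multiplying both sides by A⁻¹ gives M = LA⁻¹.
A has determinant 6; A⁻¹ = [[-2, -10/3, -11/3], [3/2, 5/2, 5/2], [5/2, 23/6, 25/6]].
M = LA⁻¹ = [[-25, -10, -16], [-12, -26, 6]] · [[-2, -10/3, -11/3], [3/2, 5/2, 5/2], [5/2, 23/6, 25/6]] = [[-5, -3, 0], [0, -2, 4]].

M = [[-5, -3, 0], [0, -2, 4]]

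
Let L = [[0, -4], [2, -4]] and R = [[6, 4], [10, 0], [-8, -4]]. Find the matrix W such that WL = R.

W = [[-4, 3], [-5, 5], [5, -4]]

Right-multiplying both sides by L⁻¹ gives W = RL⁻¹.
L has determinant 8; L⁻¹ = [[-1/2, 1/2], [-1/4, 0]].
W = RL⁻¹ = [[6, 4], [10, 0], [-8, -4]] · [[-1/2, 1/2], [-1/4, 0]] = [[-4, 3], [-5, 5], [5, -4]].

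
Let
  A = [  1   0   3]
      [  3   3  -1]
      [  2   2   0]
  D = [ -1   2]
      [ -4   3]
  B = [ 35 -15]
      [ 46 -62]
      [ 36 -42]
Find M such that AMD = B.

Isolating M: multiply by A⁻¹ from the left and D⁻¹ from the right, so M = A⁻¹BD⁻¹.
A has determinant 2; A⁻¹ = [[1, 3, -9/2], [-1, -3, 5], [0, -1, 3/2]].
D has determinant 5; D⁻¹ = [[3/5, -2/5], [4/5, -1/5]].
A⁻¹B = [[11, -12], [7, -9], [8, -1]].
M = (A⁻¹B)D⁻¹ = [[-3, -2], [-3, -1], [4, -3]].

M = [[-3, -2], [-3, -1], [4, -3]]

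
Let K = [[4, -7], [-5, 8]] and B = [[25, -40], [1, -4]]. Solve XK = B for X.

X = [[0, -5], [4, 3]]

K is on the right of X, so right-multiply by K⁻¹: X = BK⁻¹.
det K = -3, so K⁻¹ = [[-8/3, -7/3], [-5/3, -4/3]].
X = BK⁻¹ = [[25, -40], [1, -4]] · [[-8/3, -7/3], [-5/3, -4/3]] = [[0, -5], [4, 3]].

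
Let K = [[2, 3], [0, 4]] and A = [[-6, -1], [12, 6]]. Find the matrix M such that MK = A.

K is on the right of M, so right-multiply by K⁻¹: M = AK⁻¹.
det K = 8; the adjugate gives K⁻¹ = [[1/2, -3/8], [0, 1/4]].
M = AK⁻¹ = [[-6, -1], [12, 6]] · [[1/2, -3/8], [0, 1/4]] = [[-3, 2], [6, -3]].

M = [[-3, 2], [6, -3]]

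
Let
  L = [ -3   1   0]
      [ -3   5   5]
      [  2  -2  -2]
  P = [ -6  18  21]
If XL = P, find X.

L is on the right of X, so right-multiply by L⁻¹: X = PL⁻¹.
det L = 4, so L⁻¹ = [[0, 1/2, 5/4], [1, 3/2, 15/4], [-1, -1, -3]].
X = PL⁻¹ = [[-6, 18, 21]] · [[0, 1/2, 5/4], [1, 3/2, 15/4], [-1, -1, -3]] = [[-3, 3, -3]].

X = [[-3, 3, -3]]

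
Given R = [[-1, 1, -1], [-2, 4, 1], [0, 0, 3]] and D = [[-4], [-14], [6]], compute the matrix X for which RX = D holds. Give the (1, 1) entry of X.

Left-multiplying both sides by R⁻¹ gives X = R⁻¹D.
det R = -6, so R⁻¹ = [[-2, 1/2, -5/6], [-1, 1/2, -1/2], [0, 0, 1/3]].
X = R⁻¹D = [[-2, 1/2, -5/6], [-1, 1/2, -1/2], [0, 0, 1/3]] · [[-4], [-14], [6]] = [[-4], [-6], [2]].

-4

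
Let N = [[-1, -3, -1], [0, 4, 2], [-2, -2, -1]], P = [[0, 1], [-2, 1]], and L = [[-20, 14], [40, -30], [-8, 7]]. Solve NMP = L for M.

M = [[1, 3], [0, -3], [-5, -4]]

Isolating M: multiply by N⁻¹ from the left and P⁻¹ from the right, so M = N⁻¹LP⁻¹.
det N = 4, so N⁻¹ = [[0, -1/4, -1/2], [-1, -1/4, 1/2], [2, 1, -1]].
det P = 2; the adjugate gives P⁻¹ = [[1/2, -1/2], [1, 0]].
N⁻¹L = [[-6, 4], [6, -3], [8, -9]].
M = (N⁻¹L)P⁻¹ = [[1, 3], [0, -3], [-5, -4]].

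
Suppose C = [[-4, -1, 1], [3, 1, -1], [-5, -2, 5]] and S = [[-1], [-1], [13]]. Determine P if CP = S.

P = [[2], [-4], [3]]

Left-multiplying both sides by C⁻¹ gives P = C⁻¹S.
det C = -3; the adjugate gives C⁻¹ = [[-1, -1, 0], [10/3, 5, 1/3], [1/3, 1, 1/3]].
P = C⁻¹S = [[-1, -1, 0], [10/3, 5, 1/3], [1/3, 1, 1/3]] · [[-1], [-1], [13]] = [[2], [-4], [3]].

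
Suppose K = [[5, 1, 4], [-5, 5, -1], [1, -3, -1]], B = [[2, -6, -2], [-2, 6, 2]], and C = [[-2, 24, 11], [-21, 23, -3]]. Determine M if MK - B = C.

M = [[3, 3, 0], [0, 4, -3]]

MK = C + B = [[0, 18, 9], [-23, 29, -1]].
K is on the right of M, so right-multiply by K⁻¹: M = (C + B)K⁻¹.
det K = -6, so K⁻¹ = [[4/3, 11/6, 7/2], [1, 3/2, 5/2], [-5/3, -8/3, -5]].
M = (C + B)K⁻¹ = [[3, 3, 0], [0, 4, -3]].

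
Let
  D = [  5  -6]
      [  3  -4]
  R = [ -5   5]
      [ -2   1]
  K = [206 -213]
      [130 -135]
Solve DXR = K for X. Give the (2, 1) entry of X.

4

Left-multiply by D⁻¹ and right-multiply by R⁻¹: X = D⁻¹KR⁻¹.
det D = -2, so D⁻¹ = [[2, -3], [3/2, -5/2]].
det R = 5; the adjugate gives R⁻¹ = [[1/5, -1], [2/5, -1]].
D⁻¹K = [[22, -21], [-16, 18]].
X = (D⁻¹K)R⁻¹ = [[-4, -1], [4, -2]].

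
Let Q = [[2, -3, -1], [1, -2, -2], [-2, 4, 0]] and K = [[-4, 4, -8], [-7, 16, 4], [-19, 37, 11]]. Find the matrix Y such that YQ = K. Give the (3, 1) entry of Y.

-1

Q is on the right of Y, so right-multiply by Q⁻¹: Y = KQ⁻¹.
det Q = 4; the adjugate gives Q⁻¹ = [[2, -1, 1], [1, -1/2, 3/4], [0, -1/2, -1/4]].
Y = KQ⁻¹ = [[-4, 4, -8], [-7, 16, 4], [-19, 37, 11]] · [[2, -1, 1], [1, -1/2, 3/4], [0, -1/2, -1/4]] = [[-4, 6, 1], [2, -3, 4], [-1, -5, 6]].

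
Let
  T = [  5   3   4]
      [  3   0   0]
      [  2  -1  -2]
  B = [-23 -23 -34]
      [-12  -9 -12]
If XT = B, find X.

X = [[-6, -1, 5], [-3, 1, 0]]

Right-multiplying both sides by T⁻¹ gives X = BT⁻¹.
T has determinant 6; T⁻¹ = [[0, 1/3, 0], [1, -3, 2], [-1/2, 11/6, -3/2]].
X = BT⁻¹ = [[-23, -23, -34], [-12, -9, -12]] · [[0, 1/3, 0], [1, -3, 2], [-1/2, 11/6, -3/2]] = [[-6, -1, 5], [-3, 1, 0]].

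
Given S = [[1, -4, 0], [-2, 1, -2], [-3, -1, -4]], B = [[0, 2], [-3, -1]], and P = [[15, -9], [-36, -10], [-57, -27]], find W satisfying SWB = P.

Isolating W: multiply by S⁻¹ from the left and B⁻¹ from the right, so W = S⁻¹PB⁻¹.
det S = 2; the adjugate gives S⁻¹ = [[-3, -8, 4], [-1, -2, 1], [5/2, 13/2, -7/2]].
det B = 6; the adjugate gives B⁻¹ = [[-1/6, -1/3], [1/2, 0]].
S⁻¹P = [[15, -1], [0, 2], [3, 7]].
W = (S⁻¹P)B⁻¹ = [[-3, -5], [1, 0], [3, -1]].

W = [[-3, -5], [1, 0], [3, -1]]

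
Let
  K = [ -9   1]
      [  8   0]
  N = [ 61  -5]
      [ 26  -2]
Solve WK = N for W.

W = [[-5, 2], [-2, 1]]

Right-multiplying both sides by K⁻¹ gives W = NK⁻¹.
det K = -8; the adjugate gives K⁻¹ = [[0, 1/8], [1, 9/8]].
W = NK⁻¹ = [[61, -5], [26, -2]] · [[0, 1/8], [1, 9/8]] = [[-5, 2], [-2, 1]].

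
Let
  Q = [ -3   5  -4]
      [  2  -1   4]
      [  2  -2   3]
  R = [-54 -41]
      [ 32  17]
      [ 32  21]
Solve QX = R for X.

X = [[6, 4], [-4, -5], [4, 1]]

Left-multiplying both sides by Q⁻¹ gives X = Q⁻¹R.
det Q = 3; the adjugate gives Q⁻¹ = [[5/3, -7/3, 16/3], [2/3, -1/3, 4/3], [-2/3, 4/3, -7/3]].
X = Q⁻¹R = [[5/3, -7/3, 16/3], [2/3, -1/3, 4/3], [-2/3, 4/3, -7/3]] · [[-54, -41], [32, 17], [32, 21]] = [[6, 4], [-4, -5], [4, 1]].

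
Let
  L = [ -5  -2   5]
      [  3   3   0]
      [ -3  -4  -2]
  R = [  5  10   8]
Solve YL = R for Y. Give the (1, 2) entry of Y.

6

Right-multiplying both sides by L⁻¹ gives Y = RL⁻¹.
det L = 3, so L⁻¹ = [[-2, -8, -5], [2, 25/3, 5], [-1, -14/3, -3]].
Y = RL⁻¹ = [[5, 10, 8]] · [[-2, -8, -5], [2, 25/3, 5], [-1, -14/3, -3]] = [[2, 6, 1]].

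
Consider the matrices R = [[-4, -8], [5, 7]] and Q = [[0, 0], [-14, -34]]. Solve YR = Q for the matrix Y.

R is on the right of Y, so right-multiply by R⁻¹: Y = QR⁻¹.
det R = 12, so R⁻¹ = [[7/12, 2/3], [-5/12, -1/3]].
Y = QR⁻¹ = [[0, 0], [-14, -34]] · [[7/12, 2/3], [-5/12, -1/3]] = [[0, 0], [6, 2]].

Y = [[0, 0], [6, 2]]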